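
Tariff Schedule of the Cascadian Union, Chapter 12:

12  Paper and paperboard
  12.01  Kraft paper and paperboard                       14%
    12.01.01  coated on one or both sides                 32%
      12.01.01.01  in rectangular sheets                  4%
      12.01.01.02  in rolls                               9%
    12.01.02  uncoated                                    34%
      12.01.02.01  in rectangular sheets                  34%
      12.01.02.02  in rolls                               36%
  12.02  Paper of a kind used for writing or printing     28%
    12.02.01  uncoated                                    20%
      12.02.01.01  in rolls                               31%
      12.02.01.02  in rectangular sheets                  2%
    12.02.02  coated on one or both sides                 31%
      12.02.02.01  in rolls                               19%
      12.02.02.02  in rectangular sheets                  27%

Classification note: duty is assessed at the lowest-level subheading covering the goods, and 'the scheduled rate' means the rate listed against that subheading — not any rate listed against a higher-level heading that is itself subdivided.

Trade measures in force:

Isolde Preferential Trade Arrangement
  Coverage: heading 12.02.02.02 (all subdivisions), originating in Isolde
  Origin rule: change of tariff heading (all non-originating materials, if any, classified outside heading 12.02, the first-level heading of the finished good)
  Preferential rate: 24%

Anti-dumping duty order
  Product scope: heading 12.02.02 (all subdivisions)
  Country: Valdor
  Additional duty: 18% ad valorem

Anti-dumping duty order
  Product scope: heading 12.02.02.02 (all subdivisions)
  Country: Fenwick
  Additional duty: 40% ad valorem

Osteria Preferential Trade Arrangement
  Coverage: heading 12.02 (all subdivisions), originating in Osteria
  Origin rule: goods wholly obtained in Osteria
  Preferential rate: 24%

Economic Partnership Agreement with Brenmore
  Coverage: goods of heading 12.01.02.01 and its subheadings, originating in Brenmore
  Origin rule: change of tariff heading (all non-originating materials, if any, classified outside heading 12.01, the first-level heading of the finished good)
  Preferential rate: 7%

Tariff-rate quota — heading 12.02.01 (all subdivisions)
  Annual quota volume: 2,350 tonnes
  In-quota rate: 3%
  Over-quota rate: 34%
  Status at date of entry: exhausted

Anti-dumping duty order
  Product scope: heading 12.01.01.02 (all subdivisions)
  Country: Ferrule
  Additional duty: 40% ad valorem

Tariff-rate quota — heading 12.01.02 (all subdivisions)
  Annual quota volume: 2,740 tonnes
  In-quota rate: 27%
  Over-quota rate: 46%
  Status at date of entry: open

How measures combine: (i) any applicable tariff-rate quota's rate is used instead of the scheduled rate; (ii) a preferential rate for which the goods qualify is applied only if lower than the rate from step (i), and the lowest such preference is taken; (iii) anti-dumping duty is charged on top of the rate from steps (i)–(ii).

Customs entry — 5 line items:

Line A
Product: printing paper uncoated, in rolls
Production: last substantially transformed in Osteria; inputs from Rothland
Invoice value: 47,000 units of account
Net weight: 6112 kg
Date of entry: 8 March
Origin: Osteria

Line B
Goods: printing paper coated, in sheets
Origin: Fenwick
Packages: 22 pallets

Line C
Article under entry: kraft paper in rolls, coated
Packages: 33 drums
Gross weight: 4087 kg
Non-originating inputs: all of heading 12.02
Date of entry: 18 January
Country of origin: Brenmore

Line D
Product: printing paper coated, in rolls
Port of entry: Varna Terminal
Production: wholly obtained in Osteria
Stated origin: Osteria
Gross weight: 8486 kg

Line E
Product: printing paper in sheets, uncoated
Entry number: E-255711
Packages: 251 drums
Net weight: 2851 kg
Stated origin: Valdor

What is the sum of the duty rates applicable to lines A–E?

163%

Line A: printing paper → 12.02; uncoated → 12.02.01; in rolls → 12.02.01.01. Scheduled 31%. quota on 12.02.01 exhausted → over-quota 34%; Osteria agreement on 12.02: not wholly obtained. → 34%.
Line B: printing paper → 12.02; coated → 12.02.02; in sheets → 12.02.02.02. Scheduled 27%. anti-dumping (Fenwick, 12.02.02.02): +40%; total 27% + 40% = 67%. → 67%.
Line C: kraft paper → 12.01; coated → 12.01.01; in rolls → 12.01.01.02. Scheduled 9%. Brenmore agreement on 12.01.02.01: 12.01.01.02 not covered. → 9%.
Line D: printing paper → 12.02; coated → 12.02.02; in rolls → 12.02.02.01. Scheduled 19%. Osteria agreement on 12.02: wholly obtained → 24% available; preference 24% not lower than 19% → no reduction. → 19%.
Line E: printing paper → 12.02; uncoated → 12.02.01; in sheets → 12.02.01.02. Scheduled 2%. quota on 12.02.01 exhausted → over-quota 34%. → 34%.
Sum: 34% + 67% + 9% + 19% + 34% = 163%.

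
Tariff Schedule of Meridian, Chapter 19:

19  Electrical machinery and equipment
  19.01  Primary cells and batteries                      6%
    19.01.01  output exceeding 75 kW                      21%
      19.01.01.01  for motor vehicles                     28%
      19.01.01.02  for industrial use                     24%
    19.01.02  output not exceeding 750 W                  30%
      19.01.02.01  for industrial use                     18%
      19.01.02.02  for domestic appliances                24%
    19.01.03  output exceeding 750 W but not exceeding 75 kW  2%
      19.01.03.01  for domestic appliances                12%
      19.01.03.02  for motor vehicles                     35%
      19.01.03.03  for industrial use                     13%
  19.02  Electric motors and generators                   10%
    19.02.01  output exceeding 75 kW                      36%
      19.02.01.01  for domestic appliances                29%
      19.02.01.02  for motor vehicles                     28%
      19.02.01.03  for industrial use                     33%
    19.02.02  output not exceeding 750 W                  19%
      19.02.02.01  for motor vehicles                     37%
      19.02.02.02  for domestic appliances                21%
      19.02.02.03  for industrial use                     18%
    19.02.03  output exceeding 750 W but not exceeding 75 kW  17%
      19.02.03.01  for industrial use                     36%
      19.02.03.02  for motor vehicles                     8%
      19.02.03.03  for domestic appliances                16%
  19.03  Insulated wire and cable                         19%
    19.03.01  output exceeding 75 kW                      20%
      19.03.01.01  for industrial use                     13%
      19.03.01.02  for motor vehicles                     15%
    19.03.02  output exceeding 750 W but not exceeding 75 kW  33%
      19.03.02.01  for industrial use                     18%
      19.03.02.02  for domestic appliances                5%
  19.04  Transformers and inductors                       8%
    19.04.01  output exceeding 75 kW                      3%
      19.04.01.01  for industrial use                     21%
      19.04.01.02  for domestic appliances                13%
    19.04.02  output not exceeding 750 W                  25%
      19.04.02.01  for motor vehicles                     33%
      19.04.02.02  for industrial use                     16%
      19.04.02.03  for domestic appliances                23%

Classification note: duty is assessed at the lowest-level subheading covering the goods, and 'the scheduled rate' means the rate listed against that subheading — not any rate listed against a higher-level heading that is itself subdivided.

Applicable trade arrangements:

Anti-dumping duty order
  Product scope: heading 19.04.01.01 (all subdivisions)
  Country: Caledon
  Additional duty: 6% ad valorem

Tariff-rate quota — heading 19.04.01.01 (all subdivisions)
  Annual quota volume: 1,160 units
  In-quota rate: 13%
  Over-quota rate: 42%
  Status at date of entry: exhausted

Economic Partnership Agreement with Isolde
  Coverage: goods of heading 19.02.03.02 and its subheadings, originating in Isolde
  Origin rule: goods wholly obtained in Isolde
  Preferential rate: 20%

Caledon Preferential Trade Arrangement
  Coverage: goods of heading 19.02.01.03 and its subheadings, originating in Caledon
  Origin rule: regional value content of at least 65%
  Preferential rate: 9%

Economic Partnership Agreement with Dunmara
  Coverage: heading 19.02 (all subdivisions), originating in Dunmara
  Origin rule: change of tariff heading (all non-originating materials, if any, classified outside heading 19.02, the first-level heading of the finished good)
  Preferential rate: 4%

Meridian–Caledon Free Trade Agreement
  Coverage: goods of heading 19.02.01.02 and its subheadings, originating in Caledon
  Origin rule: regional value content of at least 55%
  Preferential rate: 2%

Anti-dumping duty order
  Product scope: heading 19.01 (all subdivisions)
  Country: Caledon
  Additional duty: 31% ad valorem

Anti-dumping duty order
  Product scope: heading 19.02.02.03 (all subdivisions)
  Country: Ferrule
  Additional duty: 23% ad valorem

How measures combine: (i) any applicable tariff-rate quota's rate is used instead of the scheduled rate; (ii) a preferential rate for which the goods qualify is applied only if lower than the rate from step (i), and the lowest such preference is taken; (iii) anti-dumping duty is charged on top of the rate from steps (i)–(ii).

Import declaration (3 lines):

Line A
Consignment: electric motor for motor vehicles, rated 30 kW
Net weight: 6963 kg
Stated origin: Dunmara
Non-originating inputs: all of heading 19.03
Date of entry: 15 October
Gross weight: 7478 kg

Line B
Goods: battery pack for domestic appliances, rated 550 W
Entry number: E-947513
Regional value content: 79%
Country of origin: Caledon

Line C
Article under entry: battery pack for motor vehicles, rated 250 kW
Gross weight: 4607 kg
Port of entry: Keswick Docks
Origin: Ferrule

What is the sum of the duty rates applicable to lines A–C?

Line A: electric motor → 19.02; rated 30 kW → 19.02.03; for motor vehicles → 19.02.03.02. Scheduled 8%. Dunmara agreement on 19.02: CTH met → 4% available; preferential 4%. → 4%.
Line B: battery pack → 19.01; rated 550 W → 19.01.02; for domestic appliances → 19.01.02.02. Scheduled 24%. Caledon agreement on 19.02.01.03: 19.01.02.02 not covered; Caledon agreement on 19.02.01.02: 19.01.02.02 not covered; anti-dumping (Caledon, 19.01): +31%; total 24% + 31% = 55%. → 55%.
Line C: battery pack → 19.01; rated 250 kW → 19.01.01; for motor vehicles → 19.01.01.01. Scheduled 28%. No special measure applies. → 28%.
Sum: 4% + 55% + 28% = 87%.

87%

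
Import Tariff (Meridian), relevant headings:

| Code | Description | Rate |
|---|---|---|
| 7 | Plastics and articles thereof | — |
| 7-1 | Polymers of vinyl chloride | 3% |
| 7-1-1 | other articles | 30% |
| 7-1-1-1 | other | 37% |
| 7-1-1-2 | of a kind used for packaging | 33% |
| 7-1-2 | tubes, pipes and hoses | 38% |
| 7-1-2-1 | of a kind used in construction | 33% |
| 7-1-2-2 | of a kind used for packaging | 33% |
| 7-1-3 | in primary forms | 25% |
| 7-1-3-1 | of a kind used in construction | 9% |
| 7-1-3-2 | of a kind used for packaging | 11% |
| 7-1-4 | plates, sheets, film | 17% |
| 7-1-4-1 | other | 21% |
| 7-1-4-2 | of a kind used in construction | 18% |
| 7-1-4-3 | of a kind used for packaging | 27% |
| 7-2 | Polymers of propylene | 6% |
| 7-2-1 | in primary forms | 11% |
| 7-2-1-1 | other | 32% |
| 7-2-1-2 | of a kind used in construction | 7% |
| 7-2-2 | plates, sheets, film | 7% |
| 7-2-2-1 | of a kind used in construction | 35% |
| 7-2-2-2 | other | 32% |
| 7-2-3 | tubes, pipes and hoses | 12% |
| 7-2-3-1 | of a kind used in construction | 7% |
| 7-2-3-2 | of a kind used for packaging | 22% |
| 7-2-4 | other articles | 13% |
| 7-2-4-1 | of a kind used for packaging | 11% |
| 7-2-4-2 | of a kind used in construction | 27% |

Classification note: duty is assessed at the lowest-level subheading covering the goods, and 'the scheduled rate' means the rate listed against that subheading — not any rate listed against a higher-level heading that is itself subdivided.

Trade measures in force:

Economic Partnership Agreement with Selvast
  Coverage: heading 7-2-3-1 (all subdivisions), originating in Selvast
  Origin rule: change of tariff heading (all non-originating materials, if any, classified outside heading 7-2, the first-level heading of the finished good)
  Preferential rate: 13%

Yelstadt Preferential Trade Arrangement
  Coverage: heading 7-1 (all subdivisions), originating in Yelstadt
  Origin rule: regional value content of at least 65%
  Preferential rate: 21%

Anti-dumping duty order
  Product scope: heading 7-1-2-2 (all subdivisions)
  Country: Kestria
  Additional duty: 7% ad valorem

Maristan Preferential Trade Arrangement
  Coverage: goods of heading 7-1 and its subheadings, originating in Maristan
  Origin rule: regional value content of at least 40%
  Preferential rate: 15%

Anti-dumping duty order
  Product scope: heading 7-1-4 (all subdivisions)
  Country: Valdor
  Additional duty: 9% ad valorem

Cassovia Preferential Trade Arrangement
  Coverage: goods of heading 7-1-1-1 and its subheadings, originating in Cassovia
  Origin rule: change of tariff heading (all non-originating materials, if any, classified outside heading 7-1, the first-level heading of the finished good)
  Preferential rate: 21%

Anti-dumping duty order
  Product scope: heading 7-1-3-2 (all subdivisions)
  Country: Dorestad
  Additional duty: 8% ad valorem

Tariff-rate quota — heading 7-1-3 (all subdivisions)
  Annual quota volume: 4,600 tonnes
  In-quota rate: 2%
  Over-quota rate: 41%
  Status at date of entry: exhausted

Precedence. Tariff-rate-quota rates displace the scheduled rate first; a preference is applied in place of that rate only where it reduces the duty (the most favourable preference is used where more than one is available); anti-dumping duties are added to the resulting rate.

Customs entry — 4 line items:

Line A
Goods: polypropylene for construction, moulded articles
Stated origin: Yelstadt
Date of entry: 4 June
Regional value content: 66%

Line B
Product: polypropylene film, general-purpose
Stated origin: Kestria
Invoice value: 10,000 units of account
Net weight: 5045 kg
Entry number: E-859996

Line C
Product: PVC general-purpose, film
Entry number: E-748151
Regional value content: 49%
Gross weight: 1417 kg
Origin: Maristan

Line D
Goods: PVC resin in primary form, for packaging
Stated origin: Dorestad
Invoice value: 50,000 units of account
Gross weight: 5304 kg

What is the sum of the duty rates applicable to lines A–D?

123%

Line A: polypropylene → 7-2; moulded articles → 7-2-4; for construction → 7-2-4-2. Scheduled 27%. Yelstadt agreement on 7-1: 7-2-4-2 not covered. → 27%.
Line B: polypropylene → 7-2; film → 7-2-2; general-purpose → 7-2-2-2. Scheduled 32%. No special measure applies. → 32%.
Line C: PVC → 7-1; film → 7-1-4; general-purpose → 7-1-4-1. Scheduled 21%. Maristan agreement on 7-1: RVC ≥ 40% → 15% available; preferential 15%. → 15%.
Line D: PVC → 7-1; resin in primary form → 7-1-3; for packaging → 7-1-3-2. Scheduled 11%. quota on 7-1-3 exhausted → over-quota 41%; anti-dumping (Dorestad, 7-1-3-2): +8%; total 41% + 8% = 49%. → 49%.
Sum: 27% + 32% + 15% + 49% = 123%.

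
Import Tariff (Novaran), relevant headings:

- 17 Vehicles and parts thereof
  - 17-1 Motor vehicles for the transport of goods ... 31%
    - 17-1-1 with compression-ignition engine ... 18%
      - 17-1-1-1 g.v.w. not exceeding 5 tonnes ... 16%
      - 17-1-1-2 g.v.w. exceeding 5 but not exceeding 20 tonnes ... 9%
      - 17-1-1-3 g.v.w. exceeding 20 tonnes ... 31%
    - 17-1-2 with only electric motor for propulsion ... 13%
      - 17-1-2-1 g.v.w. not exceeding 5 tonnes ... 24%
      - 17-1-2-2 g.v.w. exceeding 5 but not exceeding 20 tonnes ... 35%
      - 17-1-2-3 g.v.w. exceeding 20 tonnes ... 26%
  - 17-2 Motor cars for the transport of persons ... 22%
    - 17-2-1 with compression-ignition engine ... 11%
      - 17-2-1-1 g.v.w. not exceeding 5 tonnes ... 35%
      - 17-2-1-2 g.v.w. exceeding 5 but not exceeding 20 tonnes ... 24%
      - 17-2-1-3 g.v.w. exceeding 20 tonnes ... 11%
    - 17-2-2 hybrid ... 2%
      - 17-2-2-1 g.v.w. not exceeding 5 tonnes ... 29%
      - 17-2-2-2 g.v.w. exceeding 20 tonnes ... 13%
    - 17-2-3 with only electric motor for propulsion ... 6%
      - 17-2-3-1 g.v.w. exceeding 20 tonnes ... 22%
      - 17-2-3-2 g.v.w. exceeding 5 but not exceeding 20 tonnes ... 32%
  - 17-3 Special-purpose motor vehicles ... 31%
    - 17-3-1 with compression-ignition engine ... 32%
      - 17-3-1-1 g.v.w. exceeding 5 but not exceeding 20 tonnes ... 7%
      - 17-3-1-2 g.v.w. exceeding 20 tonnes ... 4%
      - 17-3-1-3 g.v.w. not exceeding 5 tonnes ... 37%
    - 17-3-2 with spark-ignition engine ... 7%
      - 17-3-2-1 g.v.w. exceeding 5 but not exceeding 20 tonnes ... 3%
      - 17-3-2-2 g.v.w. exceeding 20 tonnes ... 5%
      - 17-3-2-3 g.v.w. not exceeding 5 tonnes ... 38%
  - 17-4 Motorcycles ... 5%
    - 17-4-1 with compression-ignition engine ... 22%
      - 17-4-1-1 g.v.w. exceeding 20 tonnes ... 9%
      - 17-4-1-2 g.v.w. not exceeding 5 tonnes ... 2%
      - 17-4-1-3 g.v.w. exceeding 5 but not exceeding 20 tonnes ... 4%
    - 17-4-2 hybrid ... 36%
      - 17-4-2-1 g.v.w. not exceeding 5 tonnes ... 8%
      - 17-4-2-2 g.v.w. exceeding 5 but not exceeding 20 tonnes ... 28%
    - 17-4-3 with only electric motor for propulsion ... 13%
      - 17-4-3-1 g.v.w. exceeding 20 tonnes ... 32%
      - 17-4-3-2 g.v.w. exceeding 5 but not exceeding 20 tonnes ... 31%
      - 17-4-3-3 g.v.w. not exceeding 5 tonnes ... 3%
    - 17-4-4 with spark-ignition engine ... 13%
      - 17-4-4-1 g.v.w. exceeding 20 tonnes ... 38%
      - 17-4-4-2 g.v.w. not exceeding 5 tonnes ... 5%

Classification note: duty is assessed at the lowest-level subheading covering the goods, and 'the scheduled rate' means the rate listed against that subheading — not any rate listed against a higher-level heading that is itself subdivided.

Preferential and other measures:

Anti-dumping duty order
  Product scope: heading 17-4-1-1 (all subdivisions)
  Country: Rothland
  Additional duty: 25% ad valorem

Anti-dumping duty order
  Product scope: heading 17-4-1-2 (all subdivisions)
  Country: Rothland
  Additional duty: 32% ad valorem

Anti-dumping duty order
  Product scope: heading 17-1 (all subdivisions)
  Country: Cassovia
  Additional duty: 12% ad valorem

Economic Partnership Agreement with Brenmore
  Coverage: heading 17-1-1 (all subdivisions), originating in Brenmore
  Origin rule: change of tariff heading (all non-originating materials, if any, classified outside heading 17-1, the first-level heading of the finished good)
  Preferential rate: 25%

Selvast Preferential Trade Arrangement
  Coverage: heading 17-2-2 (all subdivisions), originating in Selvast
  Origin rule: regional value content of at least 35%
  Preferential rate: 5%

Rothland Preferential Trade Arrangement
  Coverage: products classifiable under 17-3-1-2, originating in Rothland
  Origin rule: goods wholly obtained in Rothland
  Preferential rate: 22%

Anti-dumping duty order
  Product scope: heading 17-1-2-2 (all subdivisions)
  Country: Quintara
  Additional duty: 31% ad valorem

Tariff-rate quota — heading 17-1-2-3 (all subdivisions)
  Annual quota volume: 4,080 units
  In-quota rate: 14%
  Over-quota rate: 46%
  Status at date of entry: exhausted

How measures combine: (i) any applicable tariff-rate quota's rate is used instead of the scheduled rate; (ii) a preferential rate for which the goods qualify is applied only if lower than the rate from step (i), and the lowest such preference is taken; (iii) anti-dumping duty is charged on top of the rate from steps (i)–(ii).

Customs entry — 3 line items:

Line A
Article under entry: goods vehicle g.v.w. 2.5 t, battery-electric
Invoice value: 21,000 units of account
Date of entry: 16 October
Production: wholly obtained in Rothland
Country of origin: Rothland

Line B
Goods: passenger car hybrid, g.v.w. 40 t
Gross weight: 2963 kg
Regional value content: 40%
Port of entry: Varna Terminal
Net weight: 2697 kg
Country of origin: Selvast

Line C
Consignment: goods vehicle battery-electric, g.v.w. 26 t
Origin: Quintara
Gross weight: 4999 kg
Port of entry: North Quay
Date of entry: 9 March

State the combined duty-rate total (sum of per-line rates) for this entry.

Line A: goods vehicle → 17-1; battery-electric → 17-1-2; g.v.w. 2.5 t → 17-1-2-1. Scheduled 24%. Rothland agreement on 17-3-1-2: 17-1-2-1 not covered. → 24%.
Line B: passenger car → 17-2; hybrid → 17-2-2; g.v.w. 40 t → 17-2-2-2. Scheduled 13%. Selvast agreement on 17-2-2: RVC ≥ 35% → 5% available; preferential 5%. → 5%.
Line C: goods vehicle → 17-1; battery-electric → 17-1-2; g.v.w. 26 t → 17-1-2-3. Scheduled 26%. quota on 17-1-2-3 exhausted → over-quota 46%. → 46%.
Sum: 24% + 5% + 46% = 75%.

75%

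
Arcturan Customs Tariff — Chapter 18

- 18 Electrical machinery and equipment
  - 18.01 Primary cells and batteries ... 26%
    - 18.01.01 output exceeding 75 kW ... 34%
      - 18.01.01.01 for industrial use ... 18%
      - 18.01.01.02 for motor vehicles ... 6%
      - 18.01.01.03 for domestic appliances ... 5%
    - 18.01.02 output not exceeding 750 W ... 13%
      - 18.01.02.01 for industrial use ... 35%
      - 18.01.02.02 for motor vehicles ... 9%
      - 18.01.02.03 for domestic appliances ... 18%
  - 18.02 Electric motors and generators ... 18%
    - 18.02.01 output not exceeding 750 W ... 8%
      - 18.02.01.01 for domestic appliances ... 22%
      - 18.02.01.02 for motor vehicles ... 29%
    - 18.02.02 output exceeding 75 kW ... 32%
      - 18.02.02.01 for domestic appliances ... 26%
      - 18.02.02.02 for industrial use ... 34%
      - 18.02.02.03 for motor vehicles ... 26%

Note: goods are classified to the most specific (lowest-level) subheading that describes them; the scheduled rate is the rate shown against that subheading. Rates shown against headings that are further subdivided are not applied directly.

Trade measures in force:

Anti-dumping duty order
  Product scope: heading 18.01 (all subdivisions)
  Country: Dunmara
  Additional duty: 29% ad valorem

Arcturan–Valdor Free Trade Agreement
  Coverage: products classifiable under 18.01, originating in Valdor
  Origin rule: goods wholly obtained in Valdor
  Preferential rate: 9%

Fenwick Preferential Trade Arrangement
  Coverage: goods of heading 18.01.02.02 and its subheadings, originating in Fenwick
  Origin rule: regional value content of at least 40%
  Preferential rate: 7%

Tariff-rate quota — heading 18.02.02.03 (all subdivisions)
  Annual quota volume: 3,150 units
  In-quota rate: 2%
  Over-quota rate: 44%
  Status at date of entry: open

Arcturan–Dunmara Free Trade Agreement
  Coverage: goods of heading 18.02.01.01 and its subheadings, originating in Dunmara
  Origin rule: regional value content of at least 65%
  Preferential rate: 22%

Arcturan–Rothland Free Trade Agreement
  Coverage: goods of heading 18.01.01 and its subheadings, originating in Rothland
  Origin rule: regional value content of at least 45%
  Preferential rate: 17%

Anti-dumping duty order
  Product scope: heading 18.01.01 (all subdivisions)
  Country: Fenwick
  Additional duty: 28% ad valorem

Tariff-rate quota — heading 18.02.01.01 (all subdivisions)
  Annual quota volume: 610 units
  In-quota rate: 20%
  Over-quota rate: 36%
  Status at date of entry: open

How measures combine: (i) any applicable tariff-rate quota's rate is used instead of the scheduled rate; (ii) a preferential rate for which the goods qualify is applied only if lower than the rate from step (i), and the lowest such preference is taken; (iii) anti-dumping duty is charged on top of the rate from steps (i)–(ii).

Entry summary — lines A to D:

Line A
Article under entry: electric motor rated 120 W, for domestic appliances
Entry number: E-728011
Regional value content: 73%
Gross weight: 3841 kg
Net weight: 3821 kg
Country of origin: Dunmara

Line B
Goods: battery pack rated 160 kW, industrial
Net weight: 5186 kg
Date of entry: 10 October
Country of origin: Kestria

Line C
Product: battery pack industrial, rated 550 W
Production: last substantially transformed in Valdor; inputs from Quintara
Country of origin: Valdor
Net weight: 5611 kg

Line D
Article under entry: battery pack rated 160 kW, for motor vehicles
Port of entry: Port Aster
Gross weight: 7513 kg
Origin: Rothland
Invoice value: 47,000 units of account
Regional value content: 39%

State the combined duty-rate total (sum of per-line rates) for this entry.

79%

Line A: electric motor → 18.02; rated 120 W → 18.02.01; for domestic appliances → 18.02.01.01. Scheduled 22%. quota on 18.02.01.01 open → in-quota 20%; Dunmara agreement on 18.02.01.01: RVC ≥ 65% → 22% available; preference 22% not lower than 20% → no reduction. → 20%.
Line B: battery pack → 18.01; rated 160 kW → 18.01.01; industrial → 18.01.01.01. Scheduled 18%. No special measure applies. → 18%.
Line C: battery pack → 18.01; rated 550 W → 18.01.02; industrial → 18.01.02.01. Scheduled 35%. Valdor agreement on 18.01: not wholly obtained. → 35%.
Line D: battery pack → 18.01; rated 160 kW → 18.01.01; for motor vehicles → 18.01.01.02. Scheduled 6%. Rothland agreement on 18.01.01: RVC < 45%. → 6%.
Sum: 20% + 18% + 35% + 6% = 79%.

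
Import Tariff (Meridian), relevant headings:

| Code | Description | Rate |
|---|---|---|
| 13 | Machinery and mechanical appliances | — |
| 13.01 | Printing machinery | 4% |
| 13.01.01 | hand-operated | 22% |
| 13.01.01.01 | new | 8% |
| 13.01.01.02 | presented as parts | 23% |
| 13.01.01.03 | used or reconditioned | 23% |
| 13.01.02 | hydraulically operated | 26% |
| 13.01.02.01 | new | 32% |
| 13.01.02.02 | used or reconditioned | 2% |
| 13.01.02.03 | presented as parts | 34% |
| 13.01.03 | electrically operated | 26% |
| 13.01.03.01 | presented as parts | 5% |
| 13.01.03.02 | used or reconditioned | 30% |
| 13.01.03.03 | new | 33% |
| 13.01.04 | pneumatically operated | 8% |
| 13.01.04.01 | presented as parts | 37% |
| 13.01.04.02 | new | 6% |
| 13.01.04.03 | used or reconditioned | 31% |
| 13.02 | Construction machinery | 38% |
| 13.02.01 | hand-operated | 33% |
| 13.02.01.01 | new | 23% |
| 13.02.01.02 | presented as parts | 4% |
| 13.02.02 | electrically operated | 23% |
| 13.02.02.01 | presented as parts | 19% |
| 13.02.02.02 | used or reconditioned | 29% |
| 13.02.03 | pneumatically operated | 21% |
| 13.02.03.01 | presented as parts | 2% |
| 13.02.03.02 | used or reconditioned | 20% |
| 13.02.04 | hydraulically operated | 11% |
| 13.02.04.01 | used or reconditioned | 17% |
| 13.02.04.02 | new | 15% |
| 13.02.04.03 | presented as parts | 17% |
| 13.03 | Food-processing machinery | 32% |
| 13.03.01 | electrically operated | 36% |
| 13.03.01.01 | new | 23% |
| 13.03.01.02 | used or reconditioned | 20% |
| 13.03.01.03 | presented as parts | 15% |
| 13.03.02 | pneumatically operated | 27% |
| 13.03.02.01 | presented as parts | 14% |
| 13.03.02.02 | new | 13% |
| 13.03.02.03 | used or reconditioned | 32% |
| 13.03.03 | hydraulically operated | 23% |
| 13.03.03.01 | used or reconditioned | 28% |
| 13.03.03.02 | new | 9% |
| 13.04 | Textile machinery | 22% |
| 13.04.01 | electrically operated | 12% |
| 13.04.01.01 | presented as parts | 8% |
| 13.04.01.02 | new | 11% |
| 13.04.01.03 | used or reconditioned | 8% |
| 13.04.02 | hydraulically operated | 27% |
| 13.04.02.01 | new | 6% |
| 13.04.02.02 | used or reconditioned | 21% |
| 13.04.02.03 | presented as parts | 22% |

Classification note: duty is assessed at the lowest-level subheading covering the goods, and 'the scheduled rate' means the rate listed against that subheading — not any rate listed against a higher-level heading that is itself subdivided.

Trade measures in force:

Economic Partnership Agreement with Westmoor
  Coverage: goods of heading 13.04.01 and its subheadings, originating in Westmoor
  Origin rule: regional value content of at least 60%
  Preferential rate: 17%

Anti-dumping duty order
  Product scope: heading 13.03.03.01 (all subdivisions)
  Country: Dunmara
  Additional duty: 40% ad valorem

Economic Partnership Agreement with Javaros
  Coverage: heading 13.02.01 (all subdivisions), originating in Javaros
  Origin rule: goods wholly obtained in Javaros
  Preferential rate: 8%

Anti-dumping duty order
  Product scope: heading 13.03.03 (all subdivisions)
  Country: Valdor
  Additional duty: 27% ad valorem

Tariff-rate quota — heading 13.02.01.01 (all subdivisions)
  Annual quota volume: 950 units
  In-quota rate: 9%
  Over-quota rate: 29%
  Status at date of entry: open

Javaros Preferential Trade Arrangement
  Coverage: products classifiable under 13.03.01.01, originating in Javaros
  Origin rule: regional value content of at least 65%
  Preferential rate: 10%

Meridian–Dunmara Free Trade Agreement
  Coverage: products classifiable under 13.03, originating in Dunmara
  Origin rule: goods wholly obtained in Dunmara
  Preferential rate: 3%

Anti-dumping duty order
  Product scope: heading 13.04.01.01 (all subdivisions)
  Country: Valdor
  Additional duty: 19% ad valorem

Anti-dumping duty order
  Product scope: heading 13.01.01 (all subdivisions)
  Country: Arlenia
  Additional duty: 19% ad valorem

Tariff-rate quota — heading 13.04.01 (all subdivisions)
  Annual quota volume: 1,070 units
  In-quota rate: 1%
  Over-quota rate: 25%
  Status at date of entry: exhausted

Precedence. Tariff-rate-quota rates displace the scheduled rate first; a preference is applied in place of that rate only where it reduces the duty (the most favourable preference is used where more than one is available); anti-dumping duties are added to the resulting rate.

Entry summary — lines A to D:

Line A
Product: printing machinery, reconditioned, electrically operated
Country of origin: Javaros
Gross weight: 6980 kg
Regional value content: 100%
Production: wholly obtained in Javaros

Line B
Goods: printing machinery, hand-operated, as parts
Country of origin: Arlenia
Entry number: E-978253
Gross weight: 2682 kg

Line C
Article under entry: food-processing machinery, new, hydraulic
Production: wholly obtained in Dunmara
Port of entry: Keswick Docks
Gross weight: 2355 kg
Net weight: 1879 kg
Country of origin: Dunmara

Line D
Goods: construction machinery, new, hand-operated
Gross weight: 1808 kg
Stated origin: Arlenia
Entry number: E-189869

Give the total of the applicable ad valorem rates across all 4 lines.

Line A: printing → 13.01; electrically operated → 13.01.03; reconditioned → 13.01.03.02. Scheduled 30%. Javaros agreement on 13.02.01: 13.01.03.02 not covered; Javaros agreement on 13.03.01.01: 13.01.03.02 not covered. → 30%.
Line B: printing → 13.01; hand-operated → 13.01.01; as parts → 13.01.01.02. Scheduled 23%. anti-dumping (Arlenia, 13.01.01): +19%; total 23% + 19% = 42%. → 42%.
Line C: food-processing → 13.03; hydraulic → 13.03.03; new → 13.03.03.02. Scheduled 9%. Dunmara agreement on 13.03: wholly obtained → 3% available; preferential 3%. → 3%.
Line D: construction → 13.02; hand-operated → 13.02.01; new → 13.02.01.01. Scheduled 23%. quota on 13.02.01.01 open → in-quota 9%. → 9%.
Sum: 30% + 42% + 3% + 9% = 84%.

84%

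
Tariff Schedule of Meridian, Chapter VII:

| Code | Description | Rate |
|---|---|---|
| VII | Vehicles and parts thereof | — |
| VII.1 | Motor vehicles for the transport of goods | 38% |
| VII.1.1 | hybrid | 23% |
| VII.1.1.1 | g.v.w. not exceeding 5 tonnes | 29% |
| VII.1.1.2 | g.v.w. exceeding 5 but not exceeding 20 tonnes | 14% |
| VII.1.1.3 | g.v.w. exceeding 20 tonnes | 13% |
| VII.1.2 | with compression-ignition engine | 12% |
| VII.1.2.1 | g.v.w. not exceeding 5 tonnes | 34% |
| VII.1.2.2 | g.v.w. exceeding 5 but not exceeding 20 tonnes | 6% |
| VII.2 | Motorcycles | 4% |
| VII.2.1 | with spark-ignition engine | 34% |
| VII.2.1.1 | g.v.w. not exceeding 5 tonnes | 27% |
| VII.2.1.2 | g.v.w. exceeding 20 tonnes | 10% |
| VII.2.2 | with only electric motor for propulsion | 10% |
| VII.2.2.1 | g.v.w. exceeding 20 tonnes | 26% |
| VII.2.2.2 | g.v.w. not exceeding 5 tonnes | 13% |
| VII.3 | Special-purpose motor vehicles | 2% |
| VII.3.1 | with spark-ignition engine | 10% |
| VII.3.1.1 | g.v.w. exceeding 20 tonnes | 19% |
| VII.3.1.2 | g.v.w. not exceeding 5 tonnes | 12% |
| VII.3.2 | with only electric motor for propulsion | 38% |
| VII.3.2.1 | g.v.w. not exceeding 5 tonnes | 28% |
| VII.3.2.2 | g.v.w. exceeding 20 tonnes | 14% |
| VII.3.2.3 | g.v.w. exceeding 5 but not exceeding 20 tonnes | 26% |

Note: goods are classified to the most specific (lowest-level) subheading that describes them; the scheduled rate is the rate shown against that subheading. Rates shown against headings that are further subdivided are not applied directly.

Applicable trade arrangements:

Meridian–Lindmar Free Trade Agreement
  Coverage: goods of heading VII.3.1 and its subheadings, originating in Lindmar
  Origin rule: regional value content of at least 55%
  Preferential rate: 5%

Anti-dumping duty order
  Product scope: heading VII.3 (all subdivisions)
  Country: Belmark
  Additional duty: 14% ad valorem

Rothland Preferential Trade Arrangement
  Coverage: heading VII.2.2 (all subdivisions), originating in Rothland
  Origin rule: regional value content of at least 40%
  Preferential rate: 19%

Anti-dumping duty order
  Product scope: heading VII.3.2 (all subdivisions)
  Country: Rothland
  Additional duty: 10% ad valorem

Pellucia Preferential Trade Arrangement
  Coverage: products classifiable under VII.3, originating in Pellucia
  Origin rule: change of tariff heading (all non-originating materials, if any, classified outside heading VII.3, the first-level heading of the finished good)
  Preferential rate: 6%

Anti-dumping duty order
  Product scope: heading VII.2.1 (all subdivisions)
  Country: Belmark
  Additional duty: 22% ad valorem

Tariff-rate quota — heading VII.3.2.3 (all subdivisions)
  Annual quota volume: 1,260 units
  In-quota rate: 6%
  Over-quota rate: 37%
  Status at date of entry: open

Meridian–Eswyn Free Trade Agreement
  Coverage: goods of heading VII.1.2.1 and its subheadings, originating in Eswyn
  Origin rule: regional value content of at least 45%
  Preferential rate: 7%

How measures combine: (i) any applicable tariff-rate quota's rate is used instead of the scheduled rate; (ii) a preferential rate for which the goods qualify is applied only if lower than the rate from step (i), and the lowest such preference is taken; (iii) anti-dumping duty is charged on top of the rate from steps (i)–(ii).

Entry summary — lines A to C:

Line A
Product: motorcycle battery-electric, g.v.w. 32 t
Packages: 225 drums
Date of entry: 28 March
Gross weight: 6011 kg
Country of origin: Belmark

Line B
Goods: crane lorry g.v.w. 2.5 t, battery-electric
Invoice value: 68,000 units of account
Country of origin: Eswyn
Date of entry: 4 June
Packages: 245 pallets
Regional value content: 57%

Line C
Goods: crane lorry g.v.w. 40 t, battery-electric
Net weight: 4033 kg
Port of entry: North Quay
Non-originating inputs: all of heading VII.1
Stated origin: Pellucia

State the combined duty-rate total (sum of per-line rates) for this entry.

60%

Line A: motorcycle → VII.2; battery-electric → VII.2.2; g.v.w. 32 t → VII.2.2.1. Scheduled 26%. No special measure applies. → 26%.
Line B: crane lorry → VII.3; battery-electric → VII.3.2; g.v.w. 2.5 t → VII.3.2.1. Scheduled 28%. Eswyn agreement on VII.1.2.1: VII.3.2.1 not covered. → 28%.
Line C: crane lorry → VII.3; battery-electric → VII.3.2; g.v.w. 40 t → VII.3.2.2. Scheduled 14%. Pellucia agreement on VII.3: CTH met → 6% available; preferential 6%. → 6%.
Sum: 26% + 28% + 6% = 60%.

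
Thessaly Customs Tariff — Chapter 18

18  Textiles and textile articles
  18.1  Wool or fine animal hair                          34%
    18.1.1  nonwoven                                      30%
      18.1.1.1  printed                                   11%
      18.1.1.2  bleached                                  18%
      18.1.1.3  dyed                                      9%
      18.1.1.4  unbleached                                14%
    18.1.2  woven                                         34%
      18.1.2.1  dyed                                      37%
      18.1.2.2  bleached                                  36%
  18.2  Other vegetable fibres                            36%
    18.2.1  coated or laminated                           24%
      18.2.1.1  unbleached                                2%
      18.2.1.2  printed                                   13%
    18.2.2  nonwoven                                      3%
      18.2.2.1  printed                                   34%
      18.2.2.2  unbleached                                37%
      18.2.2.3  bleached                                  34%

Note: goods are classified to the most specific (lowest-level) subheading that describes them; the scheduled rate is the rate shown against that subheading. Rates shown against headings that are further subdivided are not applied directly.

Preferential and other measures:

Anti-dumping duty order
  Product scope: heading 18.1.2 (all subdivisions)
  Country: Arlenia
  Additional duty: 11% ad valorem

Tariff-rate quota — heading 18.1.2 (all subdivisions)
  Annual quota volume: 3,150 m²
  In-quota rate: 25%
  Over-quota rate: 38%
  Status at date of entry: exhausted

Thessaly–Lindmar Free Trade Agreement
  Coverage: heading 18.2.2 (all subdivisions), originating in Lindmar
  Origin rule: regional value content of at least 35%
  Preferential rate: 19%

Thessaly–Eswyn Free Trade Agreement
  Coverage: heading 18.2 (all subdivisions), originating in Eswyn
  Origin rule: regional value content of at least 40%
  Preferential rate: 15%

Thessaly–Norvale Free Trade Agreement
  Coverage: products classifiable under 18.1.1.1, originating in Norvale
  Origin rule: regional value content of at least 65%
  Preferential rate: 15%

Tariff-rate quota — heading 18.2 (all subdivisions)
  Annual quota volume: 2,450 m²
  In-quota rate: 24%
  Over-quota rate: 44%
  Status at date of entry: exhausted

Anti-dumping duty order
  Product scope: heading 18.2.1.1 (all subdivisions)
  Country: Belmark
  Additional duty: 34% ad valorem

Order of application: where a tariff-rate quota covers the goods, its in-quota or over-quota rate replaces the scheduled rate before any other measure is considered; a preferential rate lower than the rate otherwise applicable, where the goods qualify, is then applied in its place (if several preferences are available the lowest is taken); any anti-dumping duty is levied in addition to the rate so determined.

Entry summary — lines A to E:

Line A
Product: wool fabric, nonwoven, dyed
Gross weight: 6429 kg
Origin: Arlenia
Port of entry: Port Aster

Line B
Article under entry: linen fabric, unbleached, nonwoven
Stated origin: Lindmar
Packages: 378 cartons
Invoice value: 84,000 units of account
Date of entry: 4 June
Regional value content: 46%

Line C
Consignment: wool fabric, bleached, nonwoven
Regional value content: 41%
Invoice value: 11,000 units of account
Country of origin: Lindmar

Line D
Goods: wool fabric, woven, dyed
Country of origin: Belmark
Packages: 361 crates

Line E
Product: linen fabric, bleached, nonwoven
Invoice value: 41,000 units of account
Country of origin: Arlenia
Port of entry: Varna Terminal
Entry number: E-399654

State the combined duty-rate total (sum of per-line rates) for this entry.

128%

Line A: wool → 18.1; nonwoven → 18.1.1; dyed → 18.1.1.3. Scheduled 9%. No special measure applies. → 9%.
Line B: linen → 18.2; nonwoven → 18.2.2; unbleached → 18.2.2.2. Scheduled 37%. quota on 18.2 exhausted → over-quota 44%; Lindmar agreement on 18.2.2: RVC ≥ 35% → 19% available; preferential 19%. → 19%.
Line C: wool → 18.1; nonwoven → 18.1.1; bleached → 18.1.1.2. Scheduled 18%. Lindmar agreement on 18.2.2: 18.1.1.2 not covered. → 18%.
Line D: wool → 18.1; woven → 18.1.2; dyed → 18.1.2.1. Scheduled 37%. quota on 18.1.2 exhausted → over-quota 38%. → 38%.
Line E: linen → 18.2; nonwoven → 18.2.2; bleached → 18.2.2.3. Scheduled 34%. quota on 18.2 exhausted → over-quota 44%. → 44%.
Sum: 9% + 19% + 18% + 38% + 44% = 128%.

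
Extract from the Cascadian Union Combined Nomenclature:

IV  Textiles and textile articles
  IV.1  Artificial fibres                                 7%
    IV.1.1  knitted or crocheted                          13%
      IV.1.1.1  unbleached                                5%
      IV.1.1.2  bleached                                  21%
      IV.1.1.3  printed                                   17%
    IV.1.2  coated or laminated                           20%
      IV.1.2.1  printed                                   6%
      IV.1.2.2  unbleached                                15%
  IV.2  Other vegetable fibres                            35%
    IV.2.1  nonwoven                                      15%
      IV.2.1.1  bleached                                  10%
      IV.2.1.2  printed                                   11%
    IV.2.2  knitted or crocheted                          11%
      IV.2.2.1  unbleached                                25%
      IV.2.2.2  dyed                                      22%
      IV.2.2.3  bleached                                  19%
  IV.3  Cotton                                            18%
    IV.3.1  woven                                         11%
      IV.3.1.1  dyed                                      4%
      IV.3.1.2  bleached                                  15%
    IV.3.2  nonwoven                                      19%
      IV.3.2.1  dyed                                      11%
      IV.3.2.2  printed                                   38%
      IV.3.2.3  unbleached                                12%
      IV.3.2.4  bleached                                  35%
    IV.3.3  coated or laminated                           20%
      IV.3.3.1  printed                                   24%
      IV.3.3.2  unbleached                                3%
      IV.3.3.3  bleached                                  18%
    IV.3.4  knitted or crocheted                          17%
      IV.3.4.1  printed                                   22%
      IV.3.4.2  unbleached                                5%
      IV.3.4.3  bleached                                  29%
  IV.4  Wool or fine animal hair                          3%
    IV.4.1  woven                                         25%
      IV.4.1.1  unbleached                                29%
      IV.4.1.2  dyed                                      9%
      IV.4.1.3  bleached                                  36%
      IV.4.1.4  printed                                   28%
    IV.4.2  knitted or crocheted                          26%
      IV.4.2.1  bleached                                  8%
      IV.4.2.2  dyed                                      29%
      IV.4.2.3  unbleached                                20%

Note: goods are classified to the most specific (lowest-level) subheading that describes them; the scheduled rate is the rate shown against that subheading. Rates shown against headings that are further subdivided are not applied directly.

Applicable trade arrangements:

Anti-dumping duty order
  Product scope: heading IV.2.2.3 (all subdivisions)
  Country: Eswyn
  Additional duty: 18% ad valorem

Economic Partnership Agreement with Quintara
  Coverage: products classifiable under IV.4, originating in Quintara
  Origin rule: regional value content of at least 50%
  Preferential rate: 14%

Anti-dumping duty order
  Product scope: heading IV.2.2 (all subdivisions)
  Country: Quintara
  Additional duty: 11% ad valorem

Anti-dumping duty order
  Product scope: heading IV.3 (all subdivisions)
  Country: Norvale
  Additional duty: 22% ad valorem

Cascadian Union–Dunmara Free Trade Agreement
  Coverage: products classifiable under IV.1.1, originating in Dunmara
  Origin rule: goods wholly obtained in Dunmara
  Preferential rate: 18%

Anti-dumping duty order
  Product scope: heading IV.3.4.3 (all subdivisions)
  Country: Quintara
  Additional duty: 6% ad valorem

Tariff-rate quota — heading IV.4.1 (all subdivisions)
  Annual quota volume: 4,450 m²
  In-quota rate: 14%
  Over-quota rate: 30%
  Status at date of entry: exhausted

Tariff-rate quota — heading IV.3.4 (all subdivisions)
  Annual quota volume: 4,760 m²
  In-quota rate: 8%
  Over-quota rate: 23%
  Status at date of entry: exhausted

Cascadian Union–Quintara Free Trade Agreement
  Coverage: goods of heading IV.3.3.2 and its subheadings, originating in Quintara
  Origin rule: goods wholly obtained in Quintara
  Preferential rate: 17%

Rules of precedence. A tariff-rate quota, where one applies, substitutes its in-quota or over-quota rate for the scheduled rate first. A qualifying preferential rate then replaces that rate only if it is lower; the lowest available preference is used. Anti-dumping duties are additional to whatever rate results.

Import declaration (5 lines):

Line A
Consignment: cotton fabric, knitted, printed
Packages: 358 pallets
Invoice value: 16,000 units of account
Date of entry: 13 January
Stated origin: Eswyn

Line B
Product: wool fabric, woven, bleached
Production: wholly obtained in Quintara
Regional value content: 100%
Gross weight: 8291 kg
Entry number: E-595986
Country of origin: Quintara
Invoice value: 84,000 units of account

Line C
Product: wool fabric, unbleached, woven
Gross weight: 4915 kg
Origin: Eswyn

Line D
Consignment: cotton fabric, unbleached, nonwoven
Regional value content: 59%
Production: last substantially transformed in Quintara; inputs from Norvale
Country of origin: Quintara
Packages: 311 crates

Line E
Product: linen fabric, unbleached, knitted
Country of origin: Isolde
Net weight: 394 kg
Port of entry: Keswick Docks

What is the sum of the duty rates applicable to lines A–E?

Line A: cotton → IV.3; knitted → IV.3.4; printed → IV.3.4.1. Scheduled 22%. quota on IV.3.4 exhausted → over-quota 23%. → 23%.
Line B: wool → IV.4; woven → IV.4.1; bleached → IV.4.1.3. Scheduled 36%. quota on IV.4.1 exhausted → over-quota 30%; Quintara agreement on IV.4: RVC ≥ 50% → 14% available; Quintara agreement on IV.3.3.2: IV.4.1.3 not covered; preferential 14%. → 14%.
Line C: wool → IV.4; woven → IV.4.1; unbleached → IV.4.1.1. Scheduled 29%. quota on IV.4.1 exhausted → over-quota 30%. → 30%.
Line D: cotton → IV.3; nonwoven → IV.3.2; unbleached → IV.3.2.3. Scheduled 12%. Quintara agreement on IV.4: IV.3.2.3 not covered; Quintara agreement on IV.3.3.2: IV.3.2.3 not covered. → 12%.
Line E: linen → IV.2; knitted → IV.2.2; unbleached → IV.2.2.1. Scheduled 25%. No special measure applies. → 25%.
Sum: 23% + 14% + 30% + 12% + 25% = 104%.

104%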